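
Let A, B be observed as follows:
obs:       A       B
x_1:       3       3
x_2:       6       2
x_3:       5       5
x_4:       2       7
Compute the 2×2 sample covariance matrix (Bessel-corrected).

Step 1 — column means:
  mean(A) = (3 + 6 + 5 + 2) / 4 = 16/4 = 4
  mean(B) = (3 + 2 + 5 + 7) / 4 = 17/4 = 4.25

Step 2 — sample covariance S[i,j] = (1/(n-1)) · Σ_k (x_{k,i} - mean_i) · (x_{k,j} - mean_j), with n-1 = 3.
  S[A,A] = ((-1)·(-1) + (2)·(2) + (1)·(1) + (-2)·(-2)) / 3 = 10/3 = 3.3333
  S[A,B] = ((-1)·(-1.25) + (2)·(-2.25) + (1)·(0.75) + (-2)·(2.75)) / 3 = -8/3 = -2.6667
  S[B,B] = ((-1.25)·(-1.25) + (-2.25)·(-2.25) + (0.75)·(0.75) + (2.75)·(2.75)) / 3 = 14.75/3 = 4.9167

S is symmetric (S[j,i] = S[i,j]). Assembling:

S = [[3.3333, -2.6667],
 [-2.6667, 4.9167]]


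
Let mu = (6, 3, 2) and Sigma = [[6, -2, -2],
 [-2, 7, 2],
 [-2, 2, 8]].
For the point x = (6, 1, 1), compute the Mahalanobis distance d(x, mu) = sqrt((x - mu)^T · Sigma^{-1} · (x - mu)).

Step 1 — centre the observation: (x - mu) = (0, -2, -1).

Step 2 — invert Sigma (cofactor / det for 3×3, or solve directly):
  Sigma^{-1} = [[0.194, 0.0448, 0.0373],
 [0.0448, 0.1642, -0.0299],
 [0.0373, -0.0299, 0.1418]].

Step 3 — form the quadratic (x - mu)^T · Sigma^{-1} · (x - mu):
  Sigma^{-1} · (x - mu) = (-0.1269, -0.2985, -0.0821).
  (x - mu)^T · [Sigma^{-1} · (x - mu)] = (0)·(-0.1269) + (-2)·(-0.2985) + (-1)·(-0.0821) = 0.6791.

Step 4 — take square root: d = √(0.6791) ≈ 0.8241.

d(x, mu) = √(0.6791) ≈ 0.8241


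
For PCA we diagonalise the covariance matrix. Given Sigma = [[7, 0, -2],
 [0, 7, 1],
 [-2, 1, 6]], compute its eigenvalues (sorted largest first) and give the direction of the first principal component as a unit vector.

Step 1 — characteristic polynomial p(λ) = det(λI - Sigma) = λ³ - tr·λ² + c_1·λ - det, where tr = trace, c_1 = sum of the principal 2×2 minors, det = det(Sigma):
  tr = 7 + 7 + 6 = 20,
  c_1 = (7·7 - (0)²) + (7·6 - (-2)²) + (7·6 - (1)²) = 49 + 38 + 41 = 128,
  det = 7·(7·6 - (1)²) - (0)·((0)·6 - (1)·(-2)) + (-2)·((0)·(1) - 7·(-2)) = 7·(41) - (0)·(2) + (-2)·(14) = 259.
  So p(λ) = λ³ - 20λ² + 128λ - 259.
Step 2 — look for an integer root (rational root theorem: any rational root is an integer divisor of 259). Testing λ = 7:
  p(7) = 343 - 980 + 896 - 259 = 0  ✓
  Dividing out (λ - 7): p(λ) = (λ - 7)(λ² - 13λ + 37).
Step 3 — remaining eigenvalues from the quadratic λ² - 13λ + 37 = 0:
  Δ = 13² - 4·37 = 169 - 148 = 21,  λ = (13 ± √21)/2 = (13 ± 4.5826)/2 ≈ 8.7913 or 4.2087.
  Sorted: λ_1 = 8.7913,  λ_2 = 7,  λ_3 = 4.2087  (check: sum = 20 = tr ✓).

Step 4 — unit eigenvector for λ_1 ≈ 8.7913: v spans the null space of (Sigma - λ_1 I), whose rows are
  r_1 = (-1.7913, 0, -2),  r_2 = (0, -1.7913, 1),  r_3 = (-2, 1, -2.7913).
  v is orthogonal to every row, so take v ∝ r_1 × r_2 = ((0)·(1) - (-2)·(-1.7913), (-2)·(0) - (-1.7913)·(1), (-1.7913)·(-1.7913) - (0)·(0)) ≈ (-3.5826, 1.7913, 3.2087).
  Rescale (multiply by -1 so the first nonzero entry is positive): u = (3.5826, -1.7913, -3.2087).
  ||u|| = √((3.5826)² + (-1.7913)² + (-3.2087)²) = √(26.3394) ≈ 5.1322,  v_1 = u/||u|| ≈ (0.6981, -0.349, -0.6252) (||v_1|| = 1).

λ_1 = 8.7913,  λ_2 = 7,  λ_3 = 4.2087;  v_1 ≈ (0.6981, -0.349, -0.6252)


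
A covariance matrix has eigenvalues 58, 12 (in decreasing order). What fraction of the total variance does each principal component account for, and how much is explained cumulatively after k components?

Step 1 — total variance = trace(Sigma) = Σ λ_i = 58 + 12 = 70.

Step 2 — fraction explained by component i = λ_i / Σ λ:
  PC1: 58/70 = 0.8286
  PC2: 12/70 = 0.1714

Step 3 — cumulative fraction after k components = (λ_1 + ... + λ_k) / Σ λ:
  k = 1: 58/70 = 0.8286
  k = 2: (58 + 12)/70 = 70/70 = 1

Summary (fraction, with percent):

explained: PC1 0.8286 (82.86%), PC2 0.1714 (17.14%);  cumulative: 0.8286, 1


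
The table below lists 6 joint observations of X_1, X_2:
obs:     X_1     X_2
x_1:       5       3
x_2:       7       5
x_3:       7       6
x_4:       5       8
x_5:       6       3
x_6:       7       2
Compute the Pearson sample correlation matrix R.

Step 1 — column means:
  mean(X_1) = (5 + 7 + 7 + 5 + 6 + 7) / 6 = 37/6 = 6.1667
  mean(X_2) = (3 + 5 + 6 + 8 + 3 + 2) / 6 = 27/6 = 4.5

Step 2 — sample variances and covariances s[i,j] = (1/(n-1)) · Σ_k (x_{k,i} - mean_i) · (x_{k,j} - mean_j), with n-1 = 5:
  s[X_1,X_1] = ((-1.1667)·(-1.1667) + (0.8333)·(0.8333) + (0.8333)·(0.8333) + (-1.1667)·(-1.1667) + (-0.1667)·(-0.1667) + (0.8333)·(0.8333)) / 5 = 4.8333/5 = 0.9667
  s[X_1,X_2] = ((-1.1667)·(-1.5) + (0.8333)·(0.5) + (0.8333)·(1.5) + (-1.1667)·(3.5) + (-0.1667)·(-1.5) + (0.8333)·(-2.5)) / 5 = -2.5/5 = -0.5
  s[X_2,X_2] = ((-1.5)·(-1.5) + (0.5)·(0.5) + (1.5)·(1.5) + (3.5)·(3.5) + (-1.5)·(-1.5) + (-2.5)·(-2.5)) / 5 = 25.5/5 = 5.1
  Sample standard deviations s_i = √(s[i,i]):
  s(X_1) = √(0.9667) = 0.9832
  s(X_2) = √(5.1) = 2.2583

Step 3 — r_{ij} = s_{ij} / (s_i · s_j):
  r[X_1,X_1] = 1 (diagonal).
  r[X_1,X_2] = -0.5 / (0.9832 · 2.2583) = -0.5 / 2.2204 = -0.2252
  r[X_2,X_2] = 1 (diagonal).

R is symmetric with unit diagonal. Assembling:

R = [[1, -0.2252],
 [-0.2252, 1]]


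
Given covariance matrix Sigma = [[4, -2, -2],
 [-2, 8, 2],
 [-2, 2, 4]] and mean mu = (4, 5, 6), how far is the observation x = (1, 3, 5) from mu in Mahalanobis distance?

Step 1 — centre the observation: (x - mu) = (-3, -2, -1).

Step 2 — invert Sigma (cofactor / det for 3×3, or solve directly):
  Sigma^{-1} = [[0.35, 0.05, 0.15],
 [0.05, 0.15, -0.05],
 [0.15, -0.05, 0.35]].

Step 3 — form the quadratic (x - mu)^T · Sigma^{-1} · (x - mu):
  Sigma^{-1} · (x - mu) = (-1.3, -0.4, -0.7).
  (x - mu)^T · [Sigma^{-1} · (x - mu)] = (-3)·(-1.3) + (-2)·(-0.4) + (-1)·(-0.7) = 5.4.

Step 4 — take square root: d = √(5.4) ≈ 2.3238.

d(x, mu) = √(5.4) ≈ 2.3238


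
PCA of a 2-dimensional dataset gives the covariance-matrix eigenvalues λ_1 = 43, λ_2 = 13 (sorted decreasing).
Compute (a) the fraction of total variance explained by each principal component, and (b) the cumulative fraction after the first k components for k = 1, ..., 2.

Step 1 — total variance = trace(Sigma) = Σ λ_i = 43 + 13 = 56.

Step 2 — fraction explained by component i = λ_i / Σ λ:
  PC1: 43/56 = 0.7679
  PC2: 13/56 = 0.2321

Step 3 — cumulative fraction after k components = (λ_1 + ... + λ_k) / Σ λ:
  k = 1: 43/56 = 0.7679
  k = 2: (43 + 13)/56 = 56/56 = 1

Summary (fraction, with percent):

explained: PC1 0.7679 (76.79%), PC2 0.2321 (23.21%);  cumulative: 0.7679, 1


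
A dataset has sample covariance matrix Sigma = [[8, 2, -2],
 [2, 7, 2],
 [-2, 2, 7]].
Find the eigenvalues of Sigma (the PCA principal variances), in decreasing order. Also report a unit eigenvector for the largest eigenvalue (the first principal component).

Step 1 — characteristic polynomial p(λ) = det(λI - Sigma) = λ³ - tr·λ² + c_1·λ - det, where tr = trace, c_1 = sum of the principal 2×2 minors, det = det(Sigma):
  tr = 8 + 7 + 7 = 22,
  c_1 = (8·7 - (2)²) + (8·7 - (-2)²) + (7·7 - (2)²) = 52 + 52 + 45 = 149,
  det = 8·(7·7 - (2)²) - (2)·((2)·7 - (2)·(-2)) + (-2)·((2)·(2) - 7·(-2)) = 8·(45) - (2)·(18) + (-2)·(18) = 288.
  So p(λ) = λ³ - 22λ² + 149λ - 288.
Step 2 — look for an integer root (rational root theorem: any rational root is an integer divisor of 288). Testing λ = 9:
  p(9) = 729 - 1782 + 1341 - 288 = 0  ✓
  Dividing out (λ - 9): p(λ) = (λ - 9)(λ² - 13λ + 32).
Step 3 — remaining eigenvalues from the quadratic λ² - 13λ + 32 = 0:
  Δ = 13² - 4·32 = 169 - 128 = 41,  λ = (13 ± √41)/2 = (13 ± 6.4031)/2 ≈ 9.7016 or 3.2984.
  Sorted: λ_1 = 9.7016,  λ_2 = 9,  λ_3 = 3.2984  (check: sum = 22 = tr ✓).

Step 4 — unit eigenvector for λ_1 ≈ 9.7016: v spans the null space of (Sigma - λ_1 I), whose rows are
  r_1 = (-1.7016, 2, -2),  r_2 = (2, -2.7016, 2),  r_3 = (-2, 2, -2.7016).
  v is orthogonal to every row, so take v ∝ r_1 × r_2 = ((2)·(2) - (-2)·(-2.7016), (-2)·(2) - (-1.7016)·(2), (-1.7016)·(-2.7016) - (2)·(2)) ≈ (-1.4031, -0.5969, 0.5969).
  Rescale (multiply by -1 so the first nonzero entry is positive): u = (1.4031, 0.5969, -0.5969).
  ||u|| = √((1.4031)² + (0.5969)² + (-0.5969)²) = √(2.6813) ≈ 1.6375,  v_1 = u/||u|| ≈ (0.8569, 0.3645, -0.3645) (||v_1|| = 1).

λ_1 = 9.7016,  λ_2 = 9,  λ_3 = 3.2984;  v_1 ≈ (0.8569, 0.3645, -0.3645)


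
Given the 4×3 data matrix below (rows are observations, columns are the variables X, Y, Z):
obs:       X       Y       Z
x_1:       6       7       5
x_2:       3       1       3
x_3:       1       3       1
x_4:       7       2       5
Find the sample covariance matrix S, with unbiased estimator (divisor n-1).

Step 1 — column means:
  mean(X) = (6 + 3 + 1 + 7) / 4 = 17/4 = 4.25
  mean(Y) = (7 + 1 + 3 + 2) / 4 = 13/4 = 3.25
  mean(Z) = (5 + 3 + 1 + 5) / 4 = 14/4 = 3.5

Step 2 — sample covariance S[i,j] = (1/(n-1)) · Σ_k (x_{k,i} - mean_i) · (x_{k,j} - mean_j), with n-1 = 3.
  S[X,X] = ((1.75)·(1.75) + (-1.25)·(-1.25) + (-3.25)·(-3.25) + (2.75)·(2.75)) / 3 = 22.75/3 = 7.5833
  S[X,Y] = ((1.75)·(3.75) + (-1.25)·(-2.25) + (-3.25)·(-0.25) + (2.75)·(-1.25)) / 3 = 6.75/3 = 2.25
  S[X,Z] = ((1.75)·(1.5) + (-1.25)·(-0.5) + (-3.25)·(-2.5) + (2.75)·(1.5)) / 3 = 15.5/3 = 5.1667
  S[Y,Y] = ((3.75)·(3.75) + (-2.25)·(-2.25) + (-0.25)·(-0.25) + (-1.25)·(-1.25)) / 3 = 20.75/3 = 6.9167
  S[Y,Z] = ((3.75)·(1.5) + (-2.25)·(-0.5) + (-0.25)·(-2.5) + (-1.25)·(1.5)) / 3 = 5.5/3 = 1.8333
  S[Z,Z] = ((1.5)·(1.5) + (-0.5)·(-0.5) + (-2.5)·(-2.5) + (1.5)·(1.5)) / 3 = 11/3 = 3.6667

S is symmetric (S[j,i] = S[i,j]). Assembling:

S = [[7.5833, 2.25, 5.1667],
 [2.25, 6.9167, 1.8333],
 [5.1667, 1.8333, 3.6667]]


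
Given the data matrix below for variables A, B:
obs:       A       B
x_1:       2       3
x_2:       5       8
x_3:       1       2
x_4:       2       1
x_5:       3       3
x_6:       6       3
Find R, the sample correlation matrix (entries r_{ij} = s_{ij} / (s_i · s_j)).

Step 1 — column means:
  mean(A) = (2 + 5 + 1 + 2 + 3 + 6) / 6 = 19/6 = 3.1667
  mean(B) = (3 + 8 + 2 + 1 + 3 + 3) / 6 = 20/6 = 3.3333

Step 2 — sample variances and covariances s[i,j] = (1/(n-1)) · Σ_k (x_{k,i} - mean_i) · (x_{k,j} - mean_j), with n-1 = 5:
  s[A,A] = ((-1.1667)·(-1.1667) + (1.8333)·(1.8333) + (-2.1667)·(-2.1667) + (-1.1667)·(-1.1667) + (-0.1667)·(-0.1667) + (2.8333)·(2.8333)) / 5 = 18.8333/5 = 3.7667
  s[A,B] = ((-1.1667)·(-0.3333) + (1.8333)·(4.6667) + (-2.1667)·(-1.3333) + (-1.1667)·(-2.3333) + (-0.1667)·(-0.3333) + (2.8333)·(-0.3333)) / 5 = 13.6667/5 = 2.7333
  s[B,B] = ((-0.3333)·(-0.3333) + (4.6667)·(4.6667) + (-1.3333)·(-1.3333) + (-2.3333)·(-2.3333) + (-0.3333)·(-0.3333) + (-0.3333)·(-0.3333)) / 5 = 29.3333/5 = 5.8667
  Sample standard deviations s_i = √(s[i,i]):
  s(A) = √(3.7667) = 1.9408
  s(B) = √(5.8667) = 2.4221

Step 3 — r_{ij} = s_{ij} / (s_i · s_j):
  r[A,A] = 1 (diagonal).
  r[A,B] = 2.7333 / (1.9408 · 2.4221) = 2.7333 / 4.7008 = 0.5815
  r[B,B] = 1 (diagonal).

R is symmetric with unit diagonal. Assembling:

R = [[1, 0.5815],
 [0.5815, 1]]


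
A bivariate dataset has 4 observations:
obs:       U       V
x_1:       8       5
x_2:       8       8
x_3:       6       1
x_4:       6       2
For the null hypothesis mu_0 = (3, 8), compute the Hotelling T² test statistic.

Step 1 — sample mean vector:
  mean(U) = (8 + 8 + 6 + 6) / 4 = 28/4 = 7
  mean(V) = (5 + 8 + 1 + 2) / 4 = 16/4 = 4
  x̄ = (7, 4),  deviation x̄ - mu_0 = (7, 4) - (3, 8) = (4, -4).

Step 2 — sample covariance matrix, S[i,j] = (1/(n-1)) · Σ_k (x_{k,i} - mean_i) · (x_{k,j} - mean_j), divisor n-1 = 3:
  S[U,U] = ((1)·(1) + (1)·(1) + (-1)·(-1) + (-1)·(-1)) / 3 = 4/3 = 1.3333
  S[U,V] = ((1)·(1) + (1)·(4) + (-1)·(-3) + (-1)·(-2)) / 3 = 10/3 = 3.3333
  S[V,V] = ((1)·(1) + (4)·(4) + (-3)·(-3) + (-2)·(-2)) / 3 = 30/3 = 10
  S = [[1.3333, 3.3333],
 [3.3333, 10]].

Step 3 — invert S. det(S) = 1.3333·10 - (3.3333)² = 2.2222.
  S^{-1} = (1/det) · [[d, -b], [-b, a]] = [[4.5, -1.5],
 [-1.5, 0.6]].

Step 4 — quadratic form (x̄ - mu_0)^T · S^{-1} · (x̄ - mu_0):
  S^{-1} · (x̄ - mu_0) = (24, -8.4),
  (x̄ - mu_0)^T · [...] = (4)·(24) + (-4)·(-8.4) = 129.6.

Step 5 — scale by n: T² = 4 · 129.6 = 518.4.

T² ≈ 518.4


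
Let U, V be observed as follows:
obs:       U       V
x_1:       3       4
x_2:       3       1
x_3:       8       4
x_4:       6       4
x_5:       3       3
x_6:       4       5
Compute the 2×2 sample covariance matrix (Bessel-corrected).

Step 1 — column means:
  mean(U) = (3 + 3 + 8 + 6 + 3 + 4) / 6 = 27/6 = 4.5
  mean(V) = (4 + 1 + 4 + 4 + 3 + 5) / 6 = 21/6 = 3.5

Step 2 — sample covariance S[i,j] = (1/(n-1)) · Σ_k (x_{k,i} - mean_i) · (x_{k,j} - mean_j), with n-1 = 5.
  S[U,U] = ((-1.5)·(-1.5) + (-1.5)·(-1.5) + (3.5)·(3.5) + (1.5)·(1.5) + (-1.5)·(-1.5) + (-0.5)·(-0.5)) / 5 = 21.5/5 = 4.3
  S[U,V] = ((-1.5)·(0.5) + (-1.5)·(-2.5) + (3.5)·(0.5) + (1.5)·(0.5) + (-1.5)·(-0.5) + (-0.5)·(1.5)) / 5 = 5.5/5 = 1.1
  S[V,V] = ((0.5)·(0.5) + (-2.5)·(-2.5) + (0.5)·(0.5) + (0.5)·(0.5) + (-0.5)·(-0.5) + (1.5)·(1.5)) / 5 = 9.5/5 = 1.9

S is symmetric (S[j,i] = S[i,j]). Assembling:

S = [[4.3, 1.1],
 [1.1, 1.9]]


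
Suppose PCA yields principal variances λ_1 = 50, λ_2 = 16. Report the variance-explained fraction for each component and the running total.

Step 1 — total variance = trace(Sigma) = Σ λ_i = 50 + 16 = 66.

Step 2 — fraction explained by component i = λ_i / Σ λ:
  PC1: 50/66 = 0.7576
  PC2: 16/66 = 0.2424

Step 3 — cumulative fraction after k components = (λ_1 + ... + λ_k) / Σ λ:
  k = 1: 50/66 = 0.7576
  k = 2: (50 + 16)/66 = 66/66 = 1

Summary (fraction, with percent):

explained: PC1 0.7576 (75.76%), PC2 0.2424 (24.24%);  cumulative: 0.7576, 1


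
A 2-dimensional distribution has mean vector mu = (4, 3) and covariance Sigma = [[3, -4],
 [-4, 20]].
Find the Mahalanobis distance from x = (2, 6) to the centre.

Step 1 — centre the observation: (x - mu) = (-2, 3).

Step 2 — invert Sigma. det(Sigma) = 3·20 - (-4)² = 44.
  Sigma^{-1} = (1/det) · [[d, -b], [-b, a]] = [[0.4545, 0.0909],
 [0.0909, 0.0682]].

Step 3 — form the quadratic (x - mu)^T · Sigma^{-1} · (x - mu):
  Sigma^{-1} · (x - mu) = (-0.6364, 0.0227).
  (x - mu)^T · [Sigma^{-1} · (x - mu)] = (-2)·(-0.6364) + (3)·(0.0227) = 1.3409.

Step 4 — take square root: d = √(1.3409) ≈ 1.158.

d(x, mu) = √(1.3409) ≈ 1.158


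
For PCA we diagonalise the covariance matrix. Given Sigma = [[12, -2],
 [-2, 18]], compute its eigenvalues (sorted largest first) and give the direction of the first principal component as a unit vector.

Step 1 — characteristic polynomial of 2×2 Sigma:
  det(Sigma - λI) = λ² - trace · λ + det = 0.
  trace = 12 + 18 = 30, det = 12·18 - (-2)² = 212.
Step 2 — discriminant:
  Δ = trace² - 4·det = 900 - 848 = 52.
Step 3 — eigenvalues:
  λ = (trace ± √Δ)/2 = (30 ± 7.2111)/2,
  λ_1 = 18.6056,  λ_2 = 11.3944.

Step 4 — unit eigenvector for λ_1: solve (Sigma - λ_1 I)v = 0. First row:
  (12 - 18.6056)·v_x + (-2)·v_y = 0, i.e. (-6.6056)·v_x + (-2)·v_y = 0,
  so v ∝ (b, λ_1 - a) = (-2, 6.6056); multiply by -1 so the first entry is positive: u = (2, -6.6056).
  ||u|| = √((2)² + (-6.6056)²) = √(47.6333) ≈ 6.9017,
  v_1 = u/||u|| ≈ (0.2898, -0.9571) (||v_1|| = 1).

λ_1 = 18.6056,  λ_2 = 11.3944;  v_1 ≈ (0.2898, -0.9571)


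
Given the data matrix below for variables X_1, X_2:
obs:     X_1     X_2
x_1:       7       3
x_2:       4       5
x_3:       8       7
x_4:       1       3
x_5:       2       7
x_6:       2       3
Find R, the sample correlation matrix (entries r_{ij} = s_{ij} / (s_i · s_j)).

Step 1 — column means:
  mean(X_1) = (7 + 4 + 8 + 1 + 2 + 2) / 6 = 24/6 = 4
  mean(X_2) = (3 + 5 + 7 + 3 + 7 + 3) / 6 = 28/6 = 4.6667

Step 2 — sample variances and covariances s[i,j] = (1/(n-1)) · Σ_k (x_{k,i} - mean_i) · (x_{k,j} - mean_j), with n-1 = 5:
  s[X_1,X_1] = ((3)·(3) + (0)·(0) + (4)·(4) + (-3)·(-3) + (-2)·(-2) + (-2)·(-2)) / 5 = 42/5 = 8.4
  s[X_1,X_2] = ((3)·(-1.6667) + (0)·(0.3333) + (4)·(2.3333) + (-3)·(-1.6667) + (-2)·(2.3333) + (-2)·(-1.6667)) / 5 = 8/5 = 1.6
  s[X_2,X_2] = ((-1.6667)·(-1.6667) + (0.3333)·(0.3333) + (2.3333)·(2.3333) + (-1.6667)·(-1.6667) + (2.3333)·(2.3333) + (-1.6667)·(-1.6667)) / 5 = 19.3333/5 = 3.8667
  Sample standard deviations s_i = √(s[i,i]):
  s(X_1) = √(8.4) = 2.8983
  s(X_2) = √(3.8667) = 1.9664

Step 3 — r_{ij} = s_{ij} / (s_i · s_j):
  r[X_1,X_1] = 1 (diagonal).
  r[X_1,X_2] = 1.6 / (2.8983 · 1.9664) = 1.6 / 5.6991 = 0.2807
  r[X_2,X_2] = 1 (diagonal).

R is symmetric with unit diagonal. Assembling:

R = [[1, 0.2807],
 [0.2807, 1]]


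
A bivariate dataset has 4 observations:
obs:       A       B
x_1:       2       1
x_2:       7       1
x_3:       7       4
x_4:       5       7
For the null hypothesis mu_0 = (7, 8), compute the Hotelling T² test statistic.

Step 1 — sample mean vector:
  mean(A) = (2 + 7 + 7 + 5) / 4 = 21/4 = 5.25
  mean(B) = (1 + 1 + 4 + 7) / 4 = 13/4 = 3.25
  x̄ = (5.25, 3.25),  deviation x̄ - mu_0 = (5.25, 3.25) - (7, 8) = (-1.75, -4.75).

Step 2 — sample covariance matrix, S[i,j] = (1/(n-1)) · Σ_k (x_{k,i} - mean_i) · (x_{k,j} - mean_j), divisor n-1 = 3:
  S[A,A] = ((-3.25)·(-3.25) + (1.75)·(1.75) + (1.75)·(1.75) + (-0.25)·(-0.25)) / 3 = 16.75/3 = 5.5833
  S[A,B] = ((-3.25)·(-2.25) + (1.75)·(-2.25) + (1.75)·(0.75) + (-0.25)·(3.75)) / 3 = 3.75/3 = 1.25
  S[B,B] = ((-2.25)·(-2.25) + (-2.25)·(-2.25) + (0.75)·(0.75) + (3.75)·(3.75)) / 3 = 24.75/3 = 8.25
  S = [[5.5833, 1.25],
 [1.25, 8.25]].

Step 3 — invert S. det(S) = 5.5833·8.25 - (1.25)² = 44.5.
  S^{-1} = (1/det) · [[d, -b], [-b, a]] = [[0.1854, -0.0281],
 [-0.0281, 0.1255]].

Step 4 — quadratic form (x̄ - mu_0)^T · S^{-1} · (x̄ - mu_0):
  S^{-1} · (x̄ - mu_0) = (-0.191, -0.5468),
  (x̄ - mu_0)^T · [...] = (-1.75)·(-0.191) + (-4.75)·(-0.5468) = 2.9316.

Step 5 — scale by n: T² = 4 · 2.9316 = 11.7266.

T² ≈ 11.7266


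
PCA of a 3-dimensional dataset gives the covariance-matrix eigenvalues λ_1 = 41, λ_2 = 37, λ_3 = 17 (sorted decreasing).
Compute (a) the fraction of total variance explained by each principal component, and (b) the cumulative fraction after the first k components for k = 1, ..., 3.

Step 1 — total variance = trace(Sigma) = Σ λ_i = 41 + 37 + 17 = 95.

Step 2 — fraction explained by component i = λ_i / Σ λ:
  PC1: 41/95 = 0.4316
  PC2: 37/95 = 0.3895
  PC3: 17/95 = 0.1789

Step 3 — cumulative fraction after k components = (λ_1 + ... + λ_k) / Σ λ:
  k = 1: 41/95 = 0.4316
  k = 2: (41 + 37)/95 = 78/95 = 0.8211
  k = 3: (41 + 37 + 17)/95 = 95/95 = 1

Summary (fraction, with percent):

explained: PC1 0.4316 (43.16%), PC2 0.3895 (38.95%), PC3 0.1789 (17.89%);  cumulative: 0.4316, 0.8211, 1


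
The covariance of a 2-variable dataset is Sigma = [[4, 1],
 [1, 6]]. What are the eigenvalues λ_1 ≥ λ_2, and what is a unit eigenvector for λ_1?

Step 1 — characteristic polynomial of 2×2 Sigma:
  det(Sigma - λI) = λ² - trace · λ + det = 0.
  trace = 4 + 6 = 10, det = 4·6 - (1)² = 23.
Step 2 — discriminant:
  Δ = trace² - 4·det = 100 - 92 = 8.
Step 3 — eigenvalues:
  λ = (trace ± √Δ)/2 = (10 ± 2.8284)/2,
  λ_1 = 6.4142,  λ_2 = 3.5858.

Step 4 — unit eigenvector for λ_1: solve (Sigma - λ_1 I)v = 0. First row:
  (4 - 6.4142)·v_x + (1)·v_y = 0, i.e. (-2.4142)·v_x + (1)·v_y = 0,
  so v ∝ (b, λ_1 - a) = (1, 2.4142) = u.
  ||u|| = √((1)² + (2.4142)²) = √(6.8284) ≈ 2.6131,
  v_1 = u/||u|| ≈ (0.3827, 0.9239) (||v_1|| = 1).

λ_1 = 6.4142,  λ_2 = 3.5858;  v_1 ≈ (0.3827, 0.9239)


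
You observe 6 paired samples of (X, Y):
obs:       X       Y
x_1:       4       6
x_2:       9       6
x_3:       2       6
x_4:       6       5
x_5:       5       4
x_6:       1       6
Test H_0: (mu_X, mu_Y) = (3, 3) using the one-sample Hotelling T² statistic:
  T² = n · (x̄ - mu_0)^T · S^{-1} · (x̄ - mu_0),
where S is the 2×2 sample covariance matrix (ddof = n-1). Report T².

Step 1 — sample mean vector:
  mean(X) = (4 + 9 + 2 + 6 + 5 + 1) / 6 = 27/6 = 4.5
  mean(Y) = (6 + 6 + 6 + 5 + 4 + 6) / 6 = 33/6 = 5.5
  x̄ = (4.5, 5.5),  deviation x̄ - mu_0 = (4.5, 5.5) - (3, 3) = (1.5, 2.5).

Step 2 — sample covariance matrix, S[i,j] = (1/(n-1)) · Σ_k (x_{k,i} - mean_i) · (x_{k,j} - mean_j), divisor n-1 = 5:
  S[X,X] = ((-0.5)·(-0.5) + (4.5)·(4.5) + (-2.5)·(-2.5) + (1.5)·(1.5) + (0.5)·(0.5) + (-3.5)·(-3.5)) / 5 = 41.5/5 = 8.3
  S[X,Y] = ((-0.5)·(0.5) + (4.5)·(0.5) + (-2.5)·(0.5) + (1.5)·(-0.5) + (0.5)·(-1.5) + (-3.5)·(0.5)) / 5 = -2.5/5 = -0.5
  S[Y,Y] = ((0.5)·(0.5) + (0.5)·(0.5) + (0.5)·(0.5) + (-0.5)·(-0.5) + (-1.5)·(-1.5) + (0.5)·(0.5)) / 5 = 3.5/5 = 0.7
  S = [[8.3, -0.5],
 [-0.5, 0.7]].

Step 3 — invert S. det(S) = 8.3·0.7 - (-0.5)² = 5.56.
  S^{-1} = (1/det) · [[d, -b], [-b, a]] = [[0.1259, 0.0899],
 [0.0899, 1.4928]].

Step 4 — quadratic form (x̄ - mu_0)^T · S^{-1} · (x̄ - mu_0):
  S^{-1} · (x̄ - mu_0) = (0.4137, 3.8669),
  (x̄ - mu_0)^T · [...] = (1.5)·(0.4137) + (2.5)·(3.8669) = 10.2878.

Step 5 — scale by n: T² = 6 · 10.2878 = 61.7266.

T² ≈ 61.7266


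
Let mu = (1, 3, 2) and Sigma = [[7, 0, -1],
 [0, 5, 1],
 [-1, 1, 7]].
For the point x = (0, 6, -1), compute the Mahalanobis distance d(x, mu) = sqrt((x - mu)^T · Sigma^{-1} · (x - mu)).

Step 1 — centre the observation: (x - mu) = (-1, 3, -3).

Step 2 — invert Sigma (cofactor / det for 3×3, or solve directly):
  Sigma^{-1} = [[0.1459, -0.0043, 0.0215],
 [-0.0043, 0.206, -0.03],
 [0.0215, -0.03, 0.1502]].

Step 3 — form the quadratic (x - mu)^T · Sigma^{-1} · (x - mu):
  Sigma^{-1} · (x - mu) = (-0.2232, 0.7124, -0.5622).
  (x - mu)^T · [Sigma^{-1} · (x - mu)] = (-1)·(-0.2232) + (3)·(0.7124) + (-3)·(-0.5622) = 4.0472.

Step 4 — take square root: d = √(4.0472) ≈ 2.0118.

d(x, mu) = √(4.0472) ≈ 2.0118


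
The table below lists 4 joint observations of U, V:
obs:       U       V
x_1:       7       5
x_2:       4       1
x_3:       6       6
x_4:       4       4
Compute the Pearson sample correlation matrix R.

Step 1 — column means:
  mean(U) = (7 + 4 + 6 + 4) / 4 = 21/4 = 5.25
  mean(V) = (5 + 1 + 6 + 4) / 4 = 16/4 = 4

Step 2 — sample variances and covariances s[i,j] = (1/(n-1)) · Σ_k (x_{k,i} - mean_i) · (x_{k,j} - mean_j), with n-1 = 3:
  s[U,U] = ((1.75)·(1.75) + (-1.25)·(-1.25) + (0.75)·(0.75) + (-1.25)·(-1.25)) / 3 = 6.75/3 = 2.25
  s[U,V] = ((1.75)·(1) + (-1.25)·(-3) + (0.75)·(2) + (-1.25)·(0)) / 3 = 7/3 = 2.3333
  s[V,V] = ((1)·(1) + (-3)·(-3) + (2)·(2) + (0)·(0)) / 3 = 14/3 = 4.6667
  Sample standard deviations s_i = √(s[i,i]):
  s(U) = √(2.25) = 1.5
  s(V) = √(4.6667) = 2.1602

Step 3 — r_{ij} = s_{ij} / (s_i · s_j):
  r[U,U] = 1 (diagonal).
  r[U,V] = 2.3333 / (1.5 · 2.1602) = 2.3333 / 3.2404 = 0.7201
  r[V,V] = 1 (diagonal).

R is symmetric with unit diagonal. Assembling:

R = [[1, 0.7201],
 [0.7201, 1]]


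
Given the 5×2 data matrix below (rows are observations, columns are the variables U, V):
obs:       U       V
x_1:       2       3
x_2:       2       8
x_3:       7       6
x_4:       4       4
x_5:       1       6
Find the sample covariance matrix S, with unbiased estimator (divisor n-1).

Step 1 — column means:
  mean(U) = (2 + 2 + 7 + 4 + 1) / 5 = 16/5 = 3.2
  mean(V) = (3 + 8 + 6 + 4 + 6) / 5 = 27/5 = 5.4

Step 2 — sample covariance S[i,j] = (1/(n-1)) · Σ_k (x_{k,i} - mean_i) · (x_{k,j} - mean_j), with n-1 = 4.
  S[U,U] = ((-1.2)·(-1.2) + (-1.2)·(-1.2) + (3.8)·(3.8) + (0.8)·(0.8) + (-2.2)·(-2.2)) / 4 = 22.8/4 = 5.7
  S[U,V] = ((-1.2)·(-2.4) + (-1.2)·(2.6) + (3.8)·(0.6) + (0.8)·(-1.4) + (-2.2)·(0.6)) / 4 = -0.4/4 = -0.1
  S[V,V] = ((-2.4)·(-2.4) + (2.6)·(2.6) + (0.6)·(0.6) + (-1.4)·(-1.4) + (0.6)·(0.6)) / 4 = 15.2/4 = 3.8

S is symmetric (S[j,i] = S[i,j]). Assembling:

S = [[5.7, -0.1],
 [-0.1, 3.8]]


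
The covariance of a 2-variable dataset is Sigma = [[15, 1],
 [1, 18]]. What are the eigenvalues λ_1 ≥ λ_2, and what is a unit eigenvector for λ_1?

Step 1 — characteristic polynomial of 2×2 Sigma:
  det(Sigma - λI) = λ² - trace · λ + det = 0.
  trace = 15 + 18 = 33, det = 15·18 - (1)² = 269.
Step 2 — discriminant:
  Δ = trace² - 4·det = 1089 - 1076 = 13.
Step 3 — eigenvalues:
  λ = (trace ± √Δ)/2 = (33 ± 3.6056)/2,
  λ_1 = 18.3028,  λ_2 = 14.6972.

Step 4 — unit eigenvector for λ_1: solve (Sigma - λ_1 I)v = 0. First row:
  (15 - 18.3028)·v_x + (1)·v_y = 0, i.e. (-3.3028)·v_x + (1)·v_y = 0,
  so v ∝ (b, λ_1 - a) = (1, 3.3028) = u.
  ||u|| = √((1)² + (3.3028)²) = √(11.9083) ≈ 3.4508,
  v_1 = u/||u|| ≈ (0.2898, 0.9571) (||v_1|| = 1).

λ_1 = 18.3028,  λ_2 = 14.6972;  v_1 ≈ (0.2898, 0.9571)


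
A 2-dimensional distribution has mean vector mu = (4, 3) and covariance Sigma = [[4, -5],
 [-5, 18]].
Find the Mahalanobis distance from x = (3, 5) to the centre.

Step 1 — centre the observation: (x - mu) = (-1, 2).

Step 2 — invert Sigma. det(Sigma) = 4·18 - (-5)² = 47.
  Sigma^{-1} = (1/det) · [[d, -b], [-b, a]] = [[0.383, 0.1064],
 [0.1064, 0.0851]].

Step 3 — form the quadratic (x - mu)^T · Sigma^{-1} · (x - mu):
  Sigma^{-1} · (x - mu) = (-0.1702, 0.0638).
  (x - mu)^T · [Sigma^{-1} · (x - mu)] = (-1)·(-0.1702) + (2)·(0.0638) = 0.2979.

Step 4 — take square root: d = √(0.2979) ≈ 0.5458.

d(x, mu) = √(0.2979) ≈ 0.5458


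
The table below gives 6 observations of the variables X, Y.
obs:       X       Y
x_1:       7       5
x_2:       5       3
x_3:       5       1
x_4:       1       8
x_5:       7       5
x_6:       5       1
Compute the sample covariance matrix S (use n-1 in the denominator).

Step 1 — column means:
  mean(X) = (7 + 5 + 5 + 1 + 7 + 5) / 6 = 30/6 = 5
  mean(Y) = (5 + 3 + 1 + 8 + 5 + 1) / 6 = 23/6 = 3.8333

Step 2 — sample covariance S[i,j] = (1/(n-1)) · Σ_k (x_{k,i} - mean_i) · (x_{k,j} - mean_j), with n-1 = 5.
  S[X,X] = ((2)·(2) + (0)·(0) + (0)·(0) + (-4)·(-4) + (2)·(2) + (0)·(0)) / 5 = 24/5 = 4.8
  S[X,Y] = ((2)·(1.1667) + (0)·(-0.8333) + (0)·(-2.8333) + (-4)·(4.1667) + (2)·(1.1667) + (0)·(-2.8333)) / 5 = -12/5 = -2.4
  S[Y,Y] = ((1.1667)·(1.1667) + (-0.8333)·(-0.8333) + (-2.8333)·(-2.8333) + (4.1667)·(4.1667) + (1.1667)·(1.1667) + (-2.8333)·(-2.8333)) / 5 = 36.8333/5 = 7.3667

S is symmetric (S[j,i] = S[i,j]). Assembling:

S = [[4.8, -2.4],
 [-2.4, 7.3667]]


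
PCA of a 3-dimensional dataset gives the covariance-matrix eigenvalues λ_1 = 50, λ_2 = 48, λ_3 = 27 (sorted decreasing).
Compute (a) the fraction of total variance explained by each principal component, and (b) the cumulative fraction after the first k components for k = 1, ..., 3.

Step 1 — total variance = trace(Sigma) = Σ λ_i = 50 + 48 + 27 = 125.

Step 2 — fraction explained by component i = λ_i / Σ λ:
  PC1: 50/125 = 0.4
  PC2: 48/125 = 0.384
  PC3: 27/125 = 0.216

Step 3 — cumulative fraction after k components = (λ_1 + ... + λ_k) / Σ λ:
  k = 1: 50/125 = 0.4
  k = 2: (50 + 48)/125 = 98/125 = 0.784
  k = 3: (50 + 48 + 27)/125 = 125/125 = 1

Summary (fraction, with percent):

explained: PC1 0.4 (40%), PC2 0.384 (38.4%), PC3 0.216 (21.6%);  cumulative: 0.4, 0.784, 1


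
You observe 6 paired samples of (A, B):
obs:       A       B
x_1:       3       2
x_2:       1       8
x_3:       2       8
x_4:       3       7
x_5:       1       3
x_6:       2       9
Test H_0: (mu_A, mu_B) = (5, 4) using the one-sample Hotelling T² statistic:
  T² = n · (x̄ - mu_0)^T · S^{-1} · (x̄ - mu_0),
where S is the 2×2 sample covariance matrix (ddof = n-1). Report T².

Step 1 — sample mean vector:
  mean(A) = (3 + 1 + 2 + 3 + 1 + 2) / 6 = 12/6 = 2
  mean(B) = (2 + 8 + 8 + 7 + 3 + 9) / 6 = 37/6 = 6.1667
  x̄ = (2, 6.1667),  deviation x̄ - mu_0 = (2, 6.1667) - (5, 4) = (-3, 2.1667).

Step 2 — sample covariance matrix, S[i,j] = (1/(n-1)) · Σ_k (x_{k,i} - mean_i) · (x_{k,j} - mean_j), divisor n-1 = 5:
  S[A,A] = ((1)·(1) + (-1)·(-1) + (0)·(0) + (1)·(1) + (-1)·(-1) + (0)·(0)) / 5 = 4/5 = 0.8
  S[A,B] = ((1)·(-4.1667) + (-1)·(1.8333) + (0)·(1.8333) + (1)·(0.8333) + (-1)·(-3.1667) + (0)·(2.8333)) / 5 = -2/5 = -0.4
  S[B,B] = ((-4.1667)·(-4.1667) + (1.8333)·(1.8333) + (1.8333)·(1.8333) + (0.8333)·(0.8333) + (-3.1667)·(-3.1667) + (2.8333)·(2.8333)) / 5 = 42.8333/5 = 8.5667
  S = [[0.8, -0.4],
 [-0.4, 8.5667]].

Step 3 — invert S. det(S) = 0.8·8.5667 - (-0.4)² = 6.6933.
  S^{-1} = (1/det) · [[d, -b], [-b, a]] = [[1.2799, 0.0598],
 [0.0598, 0.1195]].

Step 4 — quadratic form (x̄ - mu_0)^T · S^{-1} · (x̄ - mu_0):
  S^{-1} · (x̄ - mu_0) = (-3.7102, 0.0797),
  (x̄ - mu_0)^T · [...] = (-3)·(-3.7102) + (2.1667)·(0.0797) = 11.3031.

Step 5 — scale by n: T² = 6 · 11.3031 = 67.8187.

T² ≈ 67.8187


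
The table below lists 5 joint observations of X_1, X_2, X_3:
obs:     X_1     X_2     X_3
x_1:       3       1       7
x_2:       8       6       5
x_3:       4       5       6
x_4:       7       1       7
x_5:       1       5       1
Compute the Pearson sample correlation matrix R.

Step 1 — column means:
  mean(X_1) = (3 + 8 + 4 + 7 + 1) / 5 = 23/5 = 4.6
  mean(X_2) = (1 + 6 + 5 + 1 + 5) / 5 = 18/5 = 3.6
  mean(X_3) = (7 + 5 + 6 + 7 + 1) / 5 = 26/5 = 5.2

Step 2 — sample variances and covariances s[i,j] = (1/(n-1)) · Σ_k (x_{k,i} - mean_i) · (x_{k,j} - mean_j), with n-1 = 4:
  s[X_1,X_1] = ((-1.6)·(-1.6) + (3.4)·(3.4) + (-0.6)·(-0.6) + (2.4)·(2.4) + (-3.6)·(-3.6)) / 4 = 33.2/4 = 8.3
  s[X_1,X_2] = ((-1.6)·(-2.6) + (3.4)·(2.4) + (-0.6)·(1.4) + (2.4)·(-2.6) + (-3.6)·(1.4)) / 4 = 0.2/4 = 0.05
  s[X_1,X_3] = ((-1.6)·(1.8) + (3.4)·(-0.2) + (-0.6)·(0.8) + (2.4)·(1.8) + (-3.6)·(-4.2)) / 4 = 15.4/4 = 3.85
  s[X_2,X_2] = ((-2.6)·(-2.6) + (2.4)·(2.4) + (1.4)·(1.4) + (-2.6)·(-2.6) + (1.4)·(1.4)) / 4 = 23.2/4 = 5.8
  s[X_2,X_3] = ((-2.6)·(1.8) + (2.4)·(-0.2) + (1.4)·(0.8) + (-2.6)·(1.8) + (1.4)·(-4.2)) / 4 = -14.6/4 = -3.65
  s[X_3,X_3] = ((1.8)·(1.8) + (-0.2)·(-0.2) + (0.8)·(0.8) + (1.8)·(1.8) + (-4.2)·(-4.2)) / 4 = 24.8/4 = 6.2
  Sample standard deviations s_i = √(s[i,i]):
  s(X_1) = √(8.3) = 2.881
  s(X_2) = √(5.8) = 2.4083
  s(X_3) = √(6.2) = 2.49

Step 3 — r_{ij} = s_{ij} / (s_i · s_j):
  r[X_1,X_1] = 1 (diagonal).
  r[X_1,X_2] = 0.05 / (2.881 · 2.4083) = 0.05 / 6.9383 = 0.0072
  r[X_1,X_3] = 3.85 / (2.881 · 2.49) = 3.85 / 7.1736 = 0.5367
  r[X_2,X_2] = 1 (diagonal).
  r[X_2,X_3] = -3.65 / (2.4083 · 2.49) = -3.65 / 5.9967 = -0.6087
  r[X_3,X_3] = 1 (diagonal).

R is symmetric with unit diagonal. Assembling:

R = [[1, 0.0072, 0.5367],
 [0.0072, 1, -0.6087],
 [0.5367, -0.6087, 1]]


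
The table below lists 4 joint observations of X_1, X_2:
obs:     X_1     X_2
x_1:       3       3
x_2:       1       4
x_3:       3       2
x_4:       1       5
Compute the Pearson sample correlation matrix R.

Step 1 — column means:
  mean(X_1) = (3 + 1 + 3 + 1) / 4 = 8/4 = 2
  mean(X_2) = (3 + 4 + 2 + 5) / 4 = 14/4 = 3.5

Step 2 — sample variances and covariances s[i,j] = (1/(n-1)) · Σ_k (x_{k,i} - mean_i) · (x_{k,j} - mean_j), with n-1 = 3:
  s[X_1,X_1] = ((1)·(1) + (-1)·(-1) + (1)·(1) + (-1)·(-1)) / 3 = 4/3 = 1.3333
  s[X_1,X_2] = ((1)·(-0.5) + (-1)·(0.5) + (1)·(-1.5) + (-1)·(1.5)) / 3 = -4/3 = -1.3333
  s[X_2,X_2] = ((-0.5)·(-0.5) + (0.5)·(0.5) + (-1.5)·(-1.5) + (1.5)·(1.5)) / 3 = 5/3 = 1.6667
  Sample standard deviations s_i = √(s[i,i]):
  s(X_1) = √(1.3333) = 1.1547
  s(X_2) = √(1.6667) = 1.291

Step 3 — r_{ij} = s_{ij} / (s_i · s_j):
  r[X_1,X_1] = 1 (diagonal).
  r[X_1,X_2] = -1.3333 / (1.1547 · 1.291) = -1.3333 / 1.4907 = -0.8944
  r[X_2,X_2] = 1 (diagonal).

R is symmetric with unit diagonal. Assembling:

R = [[1, -0.8944],
 [-0.8944, 1]]


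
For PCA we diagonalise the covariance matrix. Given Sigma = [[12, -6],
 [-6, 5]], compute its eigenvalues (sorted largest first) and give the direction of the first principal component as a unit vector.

Step 1 — characteristic polynomial of 2×2 Sigma:
  det(Sigma - λI) = λ² - trace · λ + det = 0.
  trace = 12 + 5 = 17, det = 12·5 - (-6)² = 24.
Step 2 — discriminant:
  Δ = trace² - 4·det = 289 - 96 = 193.
Step 3 — eigenvalues:
  λ = (trace ± √Δ)/2 = (17 ± 13.8924)/2,
  λ_1 = 15.4462,  λ_2 = 1.5538.

Step 4 — unit eigenvector for λ_1: solve (Sigma - λ_1 I)v = 0. First row:
  (12 - 15.4462)·v_x + (-6)·v_y = 0, i.e. (-3.4462)·v_x + (-6)·v_y = 0,
  so v ∝ (b, λ_1 - a) = (-6, 3.4462); multiply by -1 so the first entry is positive: u = (6, -3.4462).
  ||u|| = √((6)² + (-3.4462)²) = √(47.8764) ≈ 6.9193,
  v_1 = u/||u|| ≈ (0.8671, -0.4981) (||v_1|| = 1).

λ_1 = 15.4462,  λ_2 = 1.5538;  v_1 ≈ (0.8671, -0.4981)


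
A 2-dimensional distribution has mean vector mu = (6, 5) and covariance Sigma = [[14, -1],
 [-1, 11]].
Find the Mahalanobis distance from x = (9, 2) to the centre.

Step 1 — centre the observation: (x - mu) = (3, -3).

Step 2 — invert Sigma. det(Sigma) = 14·11 - (-1)² = 153.
  Sigma^{-1} = (1/det) · [[d, -b], [-b, a]] = [[0.0719, 0.0065],
 [0.0065, 0.0915]].

Step 3 — form the quadratic (x - mu)^T · Sigma^{-1} · (x - mu):
  Sigma^{-1} · (x - mu) = (0.1961, -0.2549).
  (x - mu)^T · [Sigma^{-1} · (x - mu)] = (3)·(0.1961) + (-3)·(-0.2549) = 1.3529.

Step 4 — take square root: d = √(1.3529) ≈ 1.1632.

d(x, mu) = √(1.3529) ≈ 1.1632


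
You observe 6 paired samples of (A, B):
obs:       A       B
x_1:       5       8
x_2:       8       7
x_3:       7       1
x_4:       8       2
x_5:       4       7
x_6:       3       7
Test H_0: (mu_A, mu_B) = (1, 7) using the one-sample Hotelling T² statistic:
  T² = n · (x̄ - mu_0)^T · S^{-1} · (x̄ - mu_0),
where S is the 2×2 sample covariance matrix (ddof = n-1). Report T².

Step 1 — sample mean vector:
  mean(A) = (5 + 8 + 7 + 8 + 4 + 3) / 6 = 35/6 = 5.8333
  mean(B) = (8 + 7 + 1 + 2 + 7 + 7) / 6 = 32/6 = 5.3333
  x̄ = (5.8333, 5.3333),  deviation x̄ - mu_0 = (5.8333, 5.3333) - (1, 7) = (4.8333, -1.6667).

Step 2 — sample covariance matrix, S[i,j] = (1/(n-1)) · Σ_k (x_{k,i} - mean_i) · (x_{k,j} - mean_j), divisor n-1 = 5:
  S[A,A] = ((-0.8333)·(-0.8333) + (2.1667)·(2.1667) + (1.1667)·(1.1667) + (2.1667)·(2.1667) + (-1.8333)·(-1.8333) + (-2.8333)·(-2.8333)) / 5 = 22.8333/5 = 4.5667
  S[A,B] = ((-0.8333)·(2.6667) + (2.1667)·(1.6667) + (1.1667)·(-4.3333) + (2.1667)·(-3.3333) + (-1.8333)·(1.6667) + (-2.8333)·(1.6667)) / 5 = -18.6667/5 = -3.7333
  S[B,B] = ((2.6667)·(2.6667) + (1.6667)·(1.6667) + (-4.3333)·(-4.3333) + (-3.3333)·(-3.3333) + (1.6667)·(1.6667) + (1.6667)·(1.6667)) / 5 = 45.3333/5 = 9.0667
  S = [[4.5667, -3.7333],
 [-3.7333, 9.0667]].

Step 3 — invert S. det(S) = 4.5667·9.0667 - (-3.7333)² = 27.4667.
  S^{-1} = (1/det) · [[d, -b], [-b, a]] = [[0.3301, 0.1359],
 [0.1359, 0.1663]].

Step 4 — quadratic form (x̄ - mu_0)^T · S^{-1} · (x̄ - mu_0):
  S^{-1} · (x̄ - mu_0) = (1.3689, 0.3799),
  (x̄ - mu_0)^T · [...] = (4.8333)·(1.3689) + (-1.6667)·(0.3799) = 5.9834.

Step 5 — scale by n: T² = 6 · 5.9834 = 35.9005.

T² ≈ 35.9005


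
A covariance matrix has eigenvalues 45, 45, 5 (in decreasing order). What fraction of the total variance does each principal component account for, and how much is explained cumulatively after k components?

Step 1 — total variance = trace(Sigma) = Σ λ_i = 45 + 45 + 5 = 95.

Step 2 — fraction explained by component i = λ_i / Σ λ:
  PC1: 45/95 = 0.4737
  PC2: 45/95 = 0.4737
  PC3: 5/95 = 0.0526

Step 3 — cumulative fraction after k components = (λ_1 + ... + λ_k) / Σ λ:
  k = 1: 45/95 = 0.4737
  k = 2: (45 + 45)/95 = 90/95 = 0.9474
  k = 3: (45 + 45 + 5)/95 = 95/95 = 1

Summary (fraction, with percent):

explained: PC1 0.4737 (47.37%), PC2 0.4737 (47.37%), PC3 0.0526 (5.26%);  cumulative: 0.4737, 0.9474, 1


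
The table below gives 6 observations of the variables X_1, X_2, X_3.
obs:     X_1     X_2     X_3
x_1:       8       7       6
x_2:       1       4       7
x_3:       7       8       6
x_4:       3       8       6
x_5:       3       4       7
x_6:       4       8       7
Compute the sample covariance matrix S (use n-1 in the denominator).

Step 1 — column means:
  mean(X_1) = (8 + 1 + 7 + 3 + 3 + 4) / 6 = 26/6 = 4.3333
  mean(X_2) = (7 + 4 + 8 + 8 + 4 + 8) / 6 = 39/6 = 6.5
  mean(X_3) = (6 + 7 + 6 + 6 + 7 + 7) / 6 = 39/6 = 6.5

Step 2 — sample covariance S[i,j] = (1/(n-1)) · Σ_k (x_{k,i} - mean_i) · (x_{k,j} - mean_j), with n-1 = 5.
  S[X_1,X_1] = ((3.6667)·(3.6667) + (-3.3333)·(-3.3333) + (2.6667)·(2.6667) + (-1.3333)·(-1.3333) + (-1.3333)·(-1.3333) + (-0.3333)·(-0.3333)) / 5 = 35.3333/5 = 7.0667
  S[X_1,X_2] = ((3.6667)·(0.5) + (-3.3333)·(-2.5) + (2.6667)·(1.5) + (-1.3333)·(1.5) + (-1.3333)·(-2.5) + (-0.3333)·(1.5)) / 5 = 15/5 = 3
  S[X_1,X_3] = ((3.6667)·(-0.5) + (-3.3333)·(0.5) + (2.6667)·(-0.5) + (-1.3333)·(-0.5) + (-1.3333)·(0.5) + (-0.3333)·(0.5)) / 5 = -5/5 = -1
  S[X_2,X_2] = ((0.5)·(0.5) + (-2.5)·(-2.5) + (1.5)·(1.5) + (1.5)·(1.5) + (-2.5)·(-2.5) + (1.5)·(1.5)) / 5 = 19.5/5 = 3.9
  S[X_2,X_3] = ((0.5)·(-0.5) + (-2.5)·(0.5) + (1.5)·(-0.5) + (1.5)·(-0.5) + (-2.5)·(0.5) + (1.5)·(0.5)) / 5 = -3.5/5 = -0.7
  S[X_3,X_3] = ((-0.5)·(-0.5) + (0.5)·(0.5) + (-0.5)·(-0.5) + (-0.5)·(-0.5) + (0.5)·(0.5) + (0.5)·(0.5)) / 5 = 1.5/5 = 0.3

S is symmetric (S[j,i] = S[i,j]). Assembling:

S = [[7.0667, 3, -1],
 [3, 3.9, -0.7],
 [-1, -0.7, 0.3]]


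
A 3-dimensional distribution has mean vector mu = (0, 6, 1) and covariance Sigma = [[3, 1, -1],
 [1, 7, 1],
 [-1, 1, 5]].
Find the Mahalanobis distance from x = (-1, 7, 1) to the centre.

Step 1 — centre the observation: (x - mu) = (-1, 1, 0).

Step 2 — invert Sigma (cofactor / det for 3×3, or solve directly):
  Sigma^{-1} = [[0.3864, -0.0682, 0.0909],
 [-0.0682, 0.1591, -0.0455],
 [0.0909, -0.0455, 0.2273]].

Step 3 — form the quadratic (x - mu)^T · Sigma^{-1} · (x - mu):
  Sigma^{-1} · (x - mu) = (-0.4545, 0.2273, -0.1364).
  (x - mu)^T · [Sigma^{-1} · (x - mu)] = (-1)·(-0.4545) + (1)·(0.2273) + (0)·(-0.1364) = 0.6818.

Step 4 — take square root: d = √(0.6818) ≈ 0.8257.

d(x, mu) = √(0.6818) ≈ 0.8257


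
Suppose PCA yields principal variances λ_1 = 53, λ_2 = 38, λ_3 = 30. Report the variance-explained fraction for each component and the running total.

Step 1 — total variance = trace(Sigma) = Σ λ_i = 53 + 38 + 30 = 121.

Step 2 — fraction explained by component i = λ_i / Σ λ:
  PC1: 53/121 = 0.438
  PC2: 38/121 = 0.314
  PC3: 30/121 = 0.2479

Step 3 — cumulative fraction after k components = (λ_1 + ... + λ_k) / Σ λ:
  k = 1: 53/121 = 0.438
  k = 2: (53 + 38)/121 = 91/121 = 0.7521
  k = 3: (53 + 38 + 30)/121 = 121/121 = 1

Summary (fraction, with percent):

explained: PC1 0.438 (43.8%), PC2 0.314 (31.4%), PC3 0.2479 (24.79%);  cumulative: 0.438, 0.7521, 1


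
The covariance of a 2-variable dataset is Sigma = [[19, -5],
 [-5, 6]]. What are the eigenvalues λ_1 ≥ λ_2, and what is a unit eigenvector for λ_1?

Step 1 — characteristic polynomial of 2×2 Sigma:
  det(Sigma - λI) = λ² - trace · λ + det = 0.
  trace = 19 + 6 = 25, det = 19·6 - (-5)² = 89.
Step 2 — discriminant:
  Δ = trace² - 4·det = 625 - 356 = 269.
Step 3 — eigenvalues:
  λ = (trace ± √Δ)/2 = (25 ± 16.4012)/2,
  λ_1 = 20.7006,  λ_2 = 4.2994.

Step 4 — unit eigenvector for λ_1: solve (Sigma - λ_1 I)v = 0. First row:
  (19 - 20.7006)·v_x + (-5)·v_y = 0, i.e. (-1.7006)·v_x + (-5)·v_y = 0,
  so v ∝ (b, λ_1 - a) = (-5, 1.7006); multiply by -1 so the first entry is positive: u = (5, -1.7006).
  ||u|| = √((5)² + (-1.7006)²) = √(27.8921) ≈ 5.2813,
  v_1 = u/||u|| ≈ (0.9467, -0.322) (||v_1|| = 1).

λ_1 = 20.7006,  λ_2 = 4.2994;  v_1 ≈ (0.9467, -0.322)


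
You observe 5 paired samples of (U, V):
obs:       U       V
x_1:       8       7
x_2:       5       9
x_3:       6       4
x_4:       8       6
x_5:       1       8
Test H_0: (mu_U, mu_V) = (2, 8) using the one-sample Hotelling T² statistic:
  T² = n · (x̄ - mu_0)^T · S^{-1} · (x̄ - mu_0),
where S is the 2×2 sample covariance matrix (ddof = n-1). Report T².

Step 1 — sample mean vector:
  mean(U) = (8 + 5 + 6 + 8 + 1) / 5 = 28/5 = 5.6
  mean(V) = (7 + 9 + 4 + 6 + 8) / 5 = 34/5 = 6.8
  x̄ = (5.6, 6.8),  deviation x̄ - mu_0 = (5.6, 6.8) - (2, 8) = (3.6, -1.2).

Step 2 — sample covariance matrix, S[i,j] = (1/(n-1)) · Σ_k (x_{k,i} - mean_i) · (x_{k,j} - mean_j), divisor n-1 = 4:
  S[U,U] = ((2.4)·(2.4) + (-0.6)·(-0.6) + (0.4)·(0.4) + (2.4)·(2.4) + (-4.6)·(-4.6)) / 4 = 33.2/4 = 8.3
  S[U,V] = ((2.4)·(0.2) + (-0.6)·(2.2) + (0.4)·(-2.8) + (2.4)·(-0.8) + (-4.6)·(1.2)) / 4 = -9.4/4 = -2.35
  S[V,V] = ((0.2)·(0.2) + (2.2)·(2.2) + (-2.8)·(-2.8) + (-0.8)·(-0.8) + (1.2)·(1.2)) / 4 = 14.8/4 = 3.7
  S = [[8.3, -2.35],
 [-2.35, 3.7]].

Step 3 — invert S. det(S) = 8.3·3.7 - (-2.35)² = 25.1875.
  S^{-1} = (1/det) · [[d, -b], [-b, a]] = [[0.1469, 0.0933],
 [0.0933, 0.3295]].

Step 4 — quadratic form (x̄ - mu_0)^T · S^{-1} · (x̄ - mu_0):
  S^{-1} · (x̄ - mu_0) = (0.4169, -0.0596),
  (x̄ - mu_0)^T · [...] = (3.6)·(0.4169) + (-1.2)·(-0.0596) = 1.5722.

Step 5 — scale by n: T² = 5 · 1.5722 = 7.861.

T² ≈ 7.861
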